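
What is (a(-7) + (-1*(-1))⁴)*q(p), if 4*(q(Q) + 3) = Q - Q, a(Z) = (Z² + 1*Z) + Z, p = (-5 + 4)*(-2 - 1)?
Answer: -108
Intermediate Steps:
p = 3 (p = -1*(-3) = 3)
a(Z) = Z² + 2*Z (a(Z) = (Z² + Z) + Z = (Z + Z²) + Z = Z² + 2*Z)
q(Q) = -3 (q(Q) = -3 + (Q - Q)/4 = -3 + (¼)*0 = -3 + 0 = -3)
(a(-7) + (-1*(-1))⁴)*q(p) = (-7*(2 - 7) + (-1*(-1))⁴)*(-3) = (-7*(-5) + 1⁴)*(-3) = (35 + 1)*(-3) = 36*(-3) = -108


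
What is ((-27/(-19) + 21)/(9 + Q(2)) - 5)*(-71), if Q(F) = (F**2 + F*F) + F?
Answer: 97909/361 ≈ 271.22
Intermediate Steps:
Q(F) = F + 2*F**2 (Q(F) = (F**2 + F**2) + F = 2*F**2 + F = F + 2*F**2)
((-27/(-19) + 21)/(9 + Q(2)) - 5)*(-71) = ((-27/(-19) + 21)/(9 + 2*(1 + 2*2)) - 5)*(-71) = ((-27*(-1/19) + 21)/(9 + 2*(1 + 4)) - 5)*(-71) = ((27/19 + 21)/(9 + 2*5) - 5)*(-71) = (426/(19*(9 + 10)) - 5)*(-71) = ((426/19)/19 - 5)*(-71) = ((426/19)*(1/19) - 5)*(-71) = (426/361 - 5)*(-71) = -1379/361*(-71) = 97909/361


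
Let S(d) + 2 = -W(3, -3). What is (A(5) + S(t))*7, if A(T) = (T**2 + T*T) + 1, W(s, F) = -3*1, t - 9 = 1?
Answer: 364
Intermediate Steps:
t = 10 (t = 9 + 1 = 10)
W(s, F) = -3
A(T) = 1 + 2*T**2 (A(T) = (T**2 + T**2) + 1 = 2*T**2 + 1 = 1 + 2*T**2)
S(d) = 1 (S(d) = -2 - 1*(-3) = -2 + 3 = 1)
(A(5) + S(t))*7 = ((1 + 2*5**2) + 1)*7 = ((1 + 2*25) + 1)*7 = ((1 + 50) + 1)*7 = (51 + 1)*7 = 52*7 = 364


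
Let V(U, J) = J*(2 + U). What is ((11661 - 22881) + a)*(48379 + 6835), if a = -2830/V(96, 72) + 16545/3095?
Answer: -676145033512211/1091916 ≈ -6.1923e+8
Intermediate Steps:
a = 10798267/2183832 (a = -2830*1/(72*(2 + 96)) + 16545/3095 = -2830/(72*98) + 16545*(1/3095) = -2830/7056 + 3309/619 = -2830*1/7056 + 3309/619 = -1415/3528 + 3309/619 = 10798267/2183832 ≈ 4.9446)
((11661 - 22881) + a)*(48379 + 6835) = ((11661 - 22881) + 10798267/2183832)*(48379 + 6835) = (-11220 + 10798267/2183832)*55214 = -24491796773/2183832*55214 = -676145033512211/1091916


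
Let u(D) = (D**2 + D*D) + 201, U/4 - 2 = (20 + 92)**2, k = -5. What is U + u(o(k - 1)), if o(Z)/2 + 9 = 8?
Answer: 50393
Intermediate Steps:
U = 50184 (U = 8 + 4*(20 + 92)**2 = 8 + 4*112**2 = 8 + 4*12544 = 8 + 50176 = 50184)
o(Z) = -2 (o(Z) = -18 + 2*8 = -18 + 16 = -2)
u(D) = 201 + 2*D**2 (u(D) = (D**2 + D**2) + 201 = 2*D**2 + 201 = 201 + 2*D**2)
U + u(o(k - 1)) = 50184 + (201 + 2*(-2)**2) = 50184 + (201 + 2*4) = 50184 + (201 + 8) = 50184 + 209 = 50393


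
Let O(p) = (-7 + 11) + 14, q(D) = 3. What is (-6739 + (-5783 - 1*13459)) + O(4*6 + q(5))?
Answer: -25963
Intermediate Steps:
O(p) = 18 (O(p) = 4 + 14 = 18)
(-6739 + (-5783 - 1*13459)) + O(4*6 + q(5)) = (-6739 + (-5783 - 1*13459)) + 18 = (-6739 + (-5783 - 13459)) + 18 = (-6739 - 19242) + 18 = -25981 + 18 = -25963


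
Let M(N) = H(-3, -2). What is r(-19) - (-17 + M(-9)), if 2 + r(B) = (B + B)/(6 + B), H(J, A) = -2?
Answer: 259/13 ≈ 19.923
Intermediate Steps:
M(N) = -2
r(B) = -2 + 2*B/(6 + B) (r(B) = -2 + (B + B)/(6 + B) = -2 + (2*B)/(6 + B) = -2 + 2*B/(6 + B))
r(-19) - (-17 + M(-9)) = -12/(6 - 19) - (-17 - 2) = -12/(-13) - 1*(-19) = -12*(-1/13) + 19 = 12/13 + 19 = 259/13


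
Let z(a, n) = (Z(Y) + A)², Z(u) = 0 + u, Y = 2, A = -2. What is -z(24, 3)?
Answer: 0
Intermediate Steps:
Z(u) = u
z(a, n) = 0 (z(a, n) = (2 - 2)² = 0² = 0)
-z(24, 3) = -1*0 = 0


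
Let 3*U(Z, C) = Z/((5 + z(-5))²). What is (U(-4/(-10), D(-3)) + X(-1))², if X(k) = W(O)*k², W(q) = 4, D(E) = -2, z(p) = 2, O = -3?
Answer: 8655364/540225 ≈ 16.022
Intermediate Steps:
X(k) = 4*k²
U(Z, C) = Z/147 (U(Z, C) = (Z/((5 + 2)²))/3 = (Z/(7²))/3 = (Z/49)/3 = Z/147)
(U(-4/(-10), D(-3)) + X(-1))² = ((-4/(-10))/147 + 4*(-1)²)² = ((-4*(-⅒))/147 + 4*1)² = ((1/147)*(⅖) + 4)² = (2/735 + 4)² = (2942/735)² = 8655364/540225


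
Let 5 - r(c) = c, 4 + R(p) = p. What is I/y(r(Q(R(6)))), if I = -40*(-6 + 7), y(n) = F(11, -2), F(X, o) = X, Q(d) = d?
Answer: -40/11 ≈ -3.6364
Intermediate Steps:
R(p) = -4 + p
r(c) = 5 - c
y(n) = 11
I = -40 (I = -40*1 = -40)
I/y(r(Q(R(6)))) = -40/11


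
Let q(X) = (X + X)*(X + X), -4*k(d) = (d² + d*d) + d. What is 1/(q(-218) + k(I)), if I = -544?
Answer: 1/42264 ≈ 2.3661e-5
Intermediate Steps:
k(d) = -d²/2 - d/4 (k(d) = -((d² + d*d) + d)/4 = -((d² + d²) + d)/4 = -(2*d² + d)/4 = -(d + 2*d²)/4 = -d²/2 - d/4)
q(X) = 4*X² (q(X) = (2*X)*(2*X) = 4*X²)
1/(q(-218) + k(I)) = 1/(4*(-218)² - ¼*(-544)*(1 + 2*(-544))) = 1/(4*47524 - ¼*(-544)*(1 - 1088)) = 1/(190096 - ¼*(-544)*(-1087)) = 1/(190096 - 147832) = 1/42264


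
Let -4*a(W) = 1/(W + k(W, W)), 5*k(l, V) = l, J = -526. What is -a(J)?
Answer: -5/12624 ≈ -0.00039607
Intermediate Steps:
k(l, V) = l/5
a(W) = -5/(24*W) (a(W) = -1/(4*(W + W/5)) = -5/(6*W)/4 = -5/(24*W))
-a(J) = -(-5)/(24*(-526)) = -(-5)*(-1)/(24*526) = -1*5/12624 = -5/12624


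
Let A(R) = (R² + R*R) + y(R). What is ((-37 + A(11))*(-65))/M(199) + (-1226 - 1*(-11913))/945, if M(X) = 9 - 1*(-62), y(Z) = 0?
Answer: -11833348/67095 ≈ -176.37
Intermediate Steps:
M(X) = 71 (M(X) = 9 + 62 = 71)
A(R) = 2*R² (A(R) = (R² + R*R) + 0 = (R² + R²) + 0 = 2*R² + 0 = 2*R²)
((-37 + A(11))*(-65))/M(199) + (-1226 - 1*(-11913))/945 = ((-37 + 2*11²)*(-65))/71 + (-1226 - 1*(-11913))/945 = ((-37 + 2*121)*(-65))*(1/71) + (-1226 + 11913)*(1/945) = ((-37 + 242)*(-65))*(1/71) + 10687*(1/945) = (205*(-65))*(1/71) + 10687/945 = -13325*1/71 + 10687/945 = -13325/71 + 10687/945 = -11833348/67095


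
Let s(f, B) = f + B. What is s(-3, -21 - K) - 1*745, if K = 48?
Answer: -817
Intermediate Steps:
s(f, B) = B + f
s(-3, -21 - K) - 1*745 = ((-21 - 1*48) - 3) - 1*745 = ((-21 - 48) - 3) - 745 = (-69 - 3) - 745 = -72 - 745 = -817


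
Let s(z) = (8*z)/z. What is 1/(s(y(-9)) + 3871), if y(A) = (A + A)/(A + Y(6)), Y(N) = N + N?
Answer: 1/3879 ≈ 0.00025780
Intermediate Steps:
Y(N) = 2*N
y(A) = 2*A/(12 + A) (y(A) = (A + A)/(A + 2*6) = (2*A)/(A + 12) = (2*A)/(12 + A) = 2*A/(12 + A))
s(z) = 8
1/(s(y(-9)) + 3871) = 1/(8 + 3871) = 1/3879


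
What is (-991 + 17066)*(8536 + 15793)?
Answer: 391088675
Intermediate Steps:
(-991 + 17066)*(8536 + 15793) = 16075*24329 = 391088675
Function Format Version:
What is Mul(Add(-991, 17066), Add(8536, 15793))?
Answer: 391088675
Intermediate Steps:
Mul(Add(-991, 17066), Add(8536, 15793)) = Mul(16075, 24329) = 391088675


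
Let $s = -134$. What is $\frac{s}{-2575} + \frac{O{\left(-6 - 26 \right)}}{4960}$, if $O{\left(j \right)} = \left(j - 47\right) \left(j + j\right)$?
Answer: $\frac{85524}{79825} \approx 1.0714$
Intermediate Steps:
$O{\left(j \right)} = 2 j \left(-47 + j\right)$ ($O{\left(j \right)} = \left(-47 + j\right) 2 j = 2 j \left(-47 + j\right)$)
$\frac{s}{-2575} + \frac{O{\left(-6 - 26 \right)}}{4960} = - \frac{134}{-2575} + \frac{2 \left(-6 - 26\right) \left(-47 - 32\right)}{4960} = \left(-134\right) \left(- \frac{1}{2575}\right) + 2 \left(-32\right) \left(-47 - 32\right) \frac{1}{4960} = \frac{134}{2575} + 2 \left(-32\right) \left(-79\right) \frac{1}{4960} = \frac{134}{2575} + 5056 \cdot \frac{1}{4960} = \frac{134}{2575} + \frac{158}{155} = \frac{85524}{79825}$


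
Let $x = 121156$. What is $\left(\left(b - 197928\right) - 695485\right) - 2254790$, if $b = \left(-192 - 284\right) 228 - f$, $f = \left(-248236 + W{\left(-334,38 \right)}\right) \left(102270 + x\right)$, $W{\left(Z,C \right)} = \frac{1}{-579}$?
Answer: $\frac{32110830590521}{579} \approx 5.5459 \cdot 10^{10}$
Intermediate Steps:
$W{\left(Z,C \right)} = - \frac{1}{579}$
$f = - \frac{32112716237770}{579}$ ($f = \left(-248236 - \frac{1}{579}\right) \left(102270 + 121156\right) = \left(- \frac{143728645}{579}\right) 223426 = - \frac{32112716237770}{579} \approx -5.5462 \cdot 10^{10}$)
$b = \frac{32112653400058}{579}$ ($b = \left(-192 - 284\right) 228 - - \frac{32112716237770}{579} = \left(-476\right) 228 + \frac{32112716237770}{579} = -108528 + \frac{32112716237770}{579} = \frac{32112653400058}{579} \approx 5.5462 \cdot 10^{10}$)
$\left(\left(b - 197928\right) - 695485\right) - 2254790 = \left(\left(\frac{32112653400058}{579} - 197928\right) - 695485\right) - 2254790 = \left(\frac{32112538799746}{579} - 695485\right) - 2254790 = \frac{32112136113931}{579} - 2254790 = \frac{32110830590521}{579}$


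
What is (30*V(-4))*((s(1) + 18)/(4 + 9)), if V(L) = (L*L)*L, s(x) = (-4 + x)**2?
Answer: -51840/13 ≈ -3987.7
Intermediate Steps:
V(L) = L**3 (V(L) = L**2*L = L**3)
(30*V(-4))*((s(1) + 18)/(4 + 9)) = (30*(-4)**3)*(((-4 + 1)**2 + 18)/(4 + 9)) = (30*(-64))*(((-3)**2 + 18)/13) = -1920*(9 + 18)/13 = -51840/13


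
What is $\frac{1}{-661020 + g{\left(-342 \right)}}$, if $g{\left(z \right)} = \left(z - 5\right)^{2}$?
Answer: $- \frac{1}{540611} \approx -1.8498 \cdot 10^{-6}$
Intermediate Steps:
$g{\left(z \right)} = \left(-5 + z\right)^{2}$
$\frac{1}{-661020 + g{\left(-342 \right)}} = \frac{1}{-661020 + \left(-5 - 342\right)^{2}} = \frac{1}{-661020 + \left(-347\right)^{2}} = \frac{1}{-661020 + 120409} = \frac{1}{-540611} = - \frac{1}{540611}$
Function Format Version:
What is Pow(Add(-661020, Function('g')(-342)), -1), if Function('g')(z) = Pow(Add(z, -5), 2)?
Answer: Rational(-1, 540611) ≈ -1.8498e-6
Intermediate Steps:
Function('g')(z) = Pow(Add(-5, z), 2)
Pow(Add(-661020, Function('g')(-342)), -1) = Pow(Add(-661020, Pow(Add(-5, -342), 2)), -1) = Pow(Add(-661020, Pow(-347, 2)), -1) = Pow(Add(-661020, 120409), -1) = Pow(-540611, -1) = Rational(-1, 540611)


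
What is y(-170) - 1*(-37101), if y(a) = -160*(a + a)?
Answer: 91501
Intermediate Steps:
y(a) = -320*a
y(-170) - 1*(-37101) = -320*(-170) - 1*(-37101) = 54400 + 37101 = 91501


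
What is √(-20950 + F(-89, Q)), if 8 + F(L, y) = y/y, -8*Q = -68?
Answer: I*√20957 ≈ 144.77*I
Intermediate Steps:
Q = 17/2 (Q = -⅛*(-68) = 17/2 ≈ 8.5000)
F(L, y) = -7 (F(L, y) = -8 + y/y = -8 + 1 = -7)
√(-20950 + F(-89, Q)) = √(-20950 - 7) = √(-20957) = I*√20957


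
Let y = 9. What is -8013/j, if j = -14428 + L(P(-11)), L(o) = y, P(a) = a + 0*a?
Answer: 8013/14419 ≈ 0.55573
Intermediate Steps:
P(a) = a (P(a) = a + 0 = a)
L(o) = 9
j = -14419 (j = -14428 + 9 = -14419)
-8013/j = -8013/(-14419) = -8013*(-1/14419) = 8013/14419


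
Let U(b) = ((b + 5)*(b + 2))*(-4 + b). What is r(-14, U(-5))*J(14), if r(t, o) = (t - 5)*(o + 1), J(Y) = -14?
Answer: 266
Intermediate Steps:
U(b) = (-4 + b)*(2 + b)*(5 + b) (U(b) = ((5 + b)*(2 + b))*(-4 + b) = ((2 + b)*(5 + b))*(-4 + b) = (-4 + b)*(2 + b)*(5 + b))
r(t, o) = (1 + o)*(-5 + t) (r(t, o) = (-5 + t)*(1 + o) = (1 + o)*(-5 + t))
r(-14, U(-5))*J(14) = (-5 - 14 - 5*(-40 + (-5)**3 - 18*(-5) + 3*(-5)**2) + (-40 + (-5)**3 - 18*(-5) + 3*(-5)**2)*(-14))*(-14) = (-5 - 14 - 5*(-40 - 125 + 90 + 3*25) + (-40 - 125 + 90 + 3*25)*(-14))*(-14) = (-5 - 14 - 5*(-40 - 125 + 90 + 75) + (-40 - 125 + 90 + 75)*(-14))*(-14) = (-5 - 14 - 5*0 + 0*(-14))*(-14) = (-5 - 14 + 0 + 0)*(-14) = -19*(-14) = 266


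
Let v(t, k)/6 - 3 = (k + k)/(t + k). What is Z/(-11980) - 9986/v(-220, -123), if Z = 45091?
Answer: -4137881819/9164700 ≈ -451.50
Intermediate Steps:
v(t, k) = 18 + 12*k/(k + t) (v(t, k) = 18 + 6*((k + k)/(t + k)) = 18 + 6*((2*k)/(k + t)) = 18 + 6*(2*k/(k + t)) = 18 + 12*k/(k + t))
Z/(-11980) - 9986/v(-220, -123) = 45091/(-11980) - 9986*(-123 - 220)/(6*(3*(-220) + 5*(-123))) = 45091*(-1/11980) - 9986*(-343/(6*(-660 - 615))) = -45091/11980 - 9986/(6*(-1/343)*(-1275)) = -45091/11980 - 9986/7650/343 = -45091/11980 - 9986*343/7650 = -45091/11980 - 1712599/3825 = -4137881819/9164700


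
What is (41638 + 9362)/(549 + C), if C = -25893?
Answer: -2125/1056 ≈ -2.0123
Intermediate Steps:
(41638 + 9362)/(549 + C) = (41638 + 9362)/(549 - 25893) = 51000/(-25344) = 51000*(-1/25344) = -2125/1056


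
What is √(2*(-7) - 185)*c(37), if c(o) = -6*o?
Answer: -222*I*√199 ≈ -3131.7*I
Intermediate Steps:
√(2*(-7) - 185)*c(37) = √(2*(-7) - 185)*(-6*37) = √(-14 - 185)*(-222) = √(-199)*(-222) = (I*√199)*(-222) = -222*I*√199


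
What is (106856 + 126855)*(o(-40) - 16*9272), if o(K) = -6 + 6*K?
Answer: -34728987178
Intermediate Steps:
(106856 + 126855)*(o(-40) - 16*9272) = (106856 + 126855)*((-6 + 6*(-40)) - 16*9272) = 233711*((-6 - 240) - 148352) = 233711*(-246 - 148352) = 233711*(-148598) = -34728987178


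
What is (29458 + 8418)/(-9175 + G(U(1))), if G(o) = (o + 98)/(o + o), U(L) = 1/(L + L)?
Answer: -75752/18153 ≈ -4.1730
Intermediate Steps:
U(L) = 1/(2*L)
G(o) = (98 + o)/(2*o) (G(o) = (98 + o)/((2*o)) = (98 + o)*(1/(2*o)) = (98 + o)/(2*o))
(29458 + 8418)/(-9175 + G(U(1))) = (29458 + 8418)/(-9175 + (98 + (1/2)/1)/(2*(((1/2)/1)))) = 37876/(-9175 + (98 + (1/2)*1)/(2*(((1/2)*1)))) = 37876/(-9175 + (98 + 1/2)/(2*(1/2))) = 37876/(-9175 + (1/2)*2*(197/2)) = 37876/(-9175 + 197/2) = 37876/(-18153/2) = 37876*(-2/18153) = -75752/18153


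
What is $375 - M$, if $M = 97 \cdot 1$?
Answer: $278$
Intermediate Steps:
$M = 97$
$375 - M = 375 - 97 = 278$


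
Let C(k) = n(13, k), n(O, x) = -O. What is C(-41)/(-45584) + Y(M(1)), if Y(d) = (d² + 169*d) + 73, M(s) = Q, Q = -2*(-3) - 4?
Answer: 18917373/45584 ≈ 415.00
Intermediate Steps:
Q = 2 (Q = 6 - 4 = 2)
M(s) = 2
Y(d) = 73 + d² + 169*d
C(k) = -13 (C(k) = -1*13 = -13)
C(-41)/(-45584) + Y(M(1)) = -13/(-45584) + (73 + 2² + 169*2) = -13*(-1/45584) + (73 + 4 + 338) = 13/45584 + 415 = 18917373/45584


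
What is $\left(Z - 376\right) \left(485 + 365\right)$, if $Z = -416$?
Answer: $-673200$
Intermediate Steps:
$\left(Z - 376\right) \left(485 + 365\right) = \left(-416 - 376\right) \left(485 + 365\right) = \left(-792\right) 850 = -673200$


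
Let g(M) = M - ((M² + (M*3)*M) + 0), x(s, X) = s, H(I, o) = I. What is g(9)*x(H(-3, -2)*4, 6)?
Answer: 3780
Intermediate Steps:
g(M) = M - 4*M² (g(M) = M - ((M² + (3*M)*M) + 0) = M - ((M² + 3*M²) + 0) = M - (4*M² + 0) = M - 4*M²)
g(9)*x(H(-3, -2)*4, 6) = (9*(1 - 4*9))*(-3*4) = (9*(1 - 36))*(-12) = (9*(-35))*(-12) = -315*(-12) = 3780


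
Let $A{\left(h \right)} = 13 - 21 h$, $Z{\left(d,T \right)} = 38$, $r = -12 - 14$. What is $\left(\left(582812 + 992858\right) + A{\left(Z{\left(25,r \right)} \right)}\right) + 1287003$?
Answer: $2861888$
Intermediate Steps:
$r = -26$ ($r = -12 - 14 = -26$)
$\left(\left(582812 + 992858\right) + A{\left(Z{\left(25,r \right)} \right)}\right) + 1287003 = \left(\left(582812 + 992858\right) + \left(13 - 798\right)\right) + 1287003 = \left(1575670 + \left(13 - 798\right)\right) + 1287003 = \left(1575670 - 785\right) + 1287003 = 1574885 + 1287003 = 2861888$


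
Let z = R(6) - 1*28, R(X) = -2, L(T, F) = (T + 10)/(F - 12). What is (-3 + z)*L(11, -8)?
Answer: 693/20 ≈ 34.650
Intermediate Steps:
L(T, F) = (10 + T)/(-12 + F)
z = -30 (z = -2 - 1*28 = -2 - 28 = -30)
(-3 + z)*L(11, -8) = (-3 - 30)*((10 + 11)/(-12 - 8)) = -33*21/(-20) = -(-33)*21/20 = -33*(-21/20) = 693/20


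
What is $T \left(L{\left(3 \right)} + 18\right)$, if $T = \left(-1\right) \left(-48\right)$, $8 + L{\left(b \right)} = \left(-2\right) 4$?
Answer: $96$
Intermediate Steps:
$L{\left(b \right)} = -16$ ($L{\left(b \right)} = -8 - 8 = -16$)
$T = 48$
$T \left(L{\left(3 \right)} + 18\right) = 48 \left(-16 + 18\right) = 48 \cdot 2 = 96$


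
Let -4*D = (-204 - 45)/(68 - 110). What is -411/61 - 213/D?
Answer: 693495/5063 ≈ 136.97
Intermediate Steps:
D = -83/56 (D = -(-204 - 45)/(4*(68 - 110)) = -(-249)/(4*(-42)) = -(-249)*(-1)/(4*42) = -¼*83/14 = -83/56 ≈ -1.4821)
-411/61 - 213/D = -411/61 - 213/(-83/56) = -411*1/61 - 213*(-56/83) = -411/61 + 11928/83 = 693495/5063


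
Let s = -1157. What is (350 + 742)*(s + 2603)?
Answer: 1579032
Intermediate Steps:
(350 + 742)*(s + 2603) = (350 + 742)*(-1157 + 2603) = 1092*1446 = 1579032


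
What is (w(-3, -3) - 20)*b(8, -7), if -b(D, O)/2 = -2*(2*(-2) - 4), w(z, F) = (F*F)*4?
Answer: -512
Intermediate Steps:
w(z, F) = 4*F**2 (w(z, F) = F**2*4 = 4*F**2)
b(D, O) = -32 (b(D, O) = -(-4)*(2*(-2) - 4) = -(-4)*(-4 - 4) = -(-4)*(-8) = -2*16 = -32)
(w(-3, -3) - 20)*b(8, -7) = (4*(-3)**2 - 20)*(-32) = (4*9 - 20)*(-32) = (36 - 20)*(-32) = 16*(-32) = -512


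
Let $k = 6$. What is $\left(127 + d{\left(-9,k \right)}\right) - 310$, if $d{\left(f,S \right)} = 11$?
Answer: $-172$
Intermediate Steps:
$\left(127 + d{\left(-9,k \right)}\right) - 310 = \left(127 + 11\right) - 310 = 138 - 310 = -172$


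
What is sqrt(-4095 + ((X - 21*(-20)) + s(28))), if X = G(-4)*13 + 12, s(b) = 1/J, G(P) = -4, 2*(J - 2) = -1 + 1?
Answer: I*sqrt(14858)/2 ≈ 60.947*I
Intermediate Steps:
J = 2 (J = 2 + (-1 + 1)/2 = 2 + (1/2)*0 = 2 + 0 = 2)
s(b) = 1/2
X = -40 (X = -4*13 + 12 = -52 + 12 = -40)
sqrt(-4095 + ((X - 21*(-20)) + s(28))) = sqrt(-4095 + ((-40 - 21*(-20)) + 1/2)) = sqrt(-4095 + ((-40 + 420) + 1/2)) = sqrt(-4095 + (380 + 1/2)) = sqrt(-4095 + 761/2) = sqrt(-7429/2) = I*sqrt(14858)/2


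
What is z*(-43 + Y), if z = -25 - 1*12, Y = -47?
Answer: 3330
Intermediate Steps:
z = -37 (z = -25 - 12 = -37)
z*(-43 + Y) = -37*(-43 - 47) = -37*(-90) = 3330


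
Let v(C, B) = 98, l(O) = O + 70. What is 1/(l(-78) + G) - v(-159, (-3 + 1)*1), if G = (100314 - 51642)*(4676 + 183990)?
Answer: -899909651311/9182751544 ≈ -98.000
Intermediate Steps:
l(O) = 70 + O
G = 9182751552 (G = 48672*188666 = 9182751552)
1/(l(-78) + G) - v(-159, (-3 + 1)*1) = 1/((70 - 78) + 9182751552) - 1*98 = 1/(-8 + 9182751552) - 98 = 1/9182751544 - 98 = -899909651311/9182751544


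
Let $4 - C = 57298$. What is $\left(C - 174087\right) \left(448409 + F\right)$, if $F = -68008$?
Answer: $-88017563781$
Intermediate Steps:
$C = -57294$ ($C = 4 - 57298 = -57294$)
$\left(C - 174087\right) \left(448409 + F\right) = \left(-57294 - 174087\right) \left(448409 - 68008\right) = \left(-231381\right) 380401 = -88017563781$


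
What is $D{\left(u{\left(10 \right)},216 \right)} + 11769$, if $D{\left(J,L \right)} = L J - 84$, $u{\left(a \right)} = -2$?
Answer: $11253$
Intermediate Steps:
$D{\left(J,L \right)} = -84 + J L$ ($D{\left(J,L \right)} = J L - 84 = -84 + J L$)
$D{\left(u{\left(10 \right)},216 \right)} + 11769 = \left(-84 - 432\right) + 11769 = -516 + 11769 = 11253$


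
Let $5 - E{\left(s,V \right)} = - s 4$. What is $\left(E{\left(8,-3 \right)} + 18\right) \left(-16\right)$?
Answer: $-880$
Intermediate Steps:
$E{\left(s,V \right)} = 5 + 4 s$ ($E{\left(s,V \right)} = 5 - - s 4 = 5 - - 4 s = 5 + 4 s$)
$\left(E{\left(8,-3 \right)} + 18\right) \left(-16\right) = \left(\left(5 + 4 \cdot 8\right) + 18\right) \left(-16\right) = \left(\left(5 + 32\right) + 18\right) \left(-16\right) = \left(37 + 18\right) \left(-16\right) = 55 \left(-16\right) = -880$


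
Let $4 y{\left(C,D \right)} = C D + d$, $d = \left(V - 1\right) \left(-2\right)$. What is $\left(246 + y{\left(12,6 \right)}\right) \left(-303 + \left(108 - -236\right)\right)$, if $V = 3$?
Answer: $10783$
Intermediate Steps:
$d = -4$ ($d = \left(3 - 1\right) \left(-2\right) = 2 \left(-2\right) = -4$)
$y{\left(C,D \right)} = -1 + \frac{C D}{4}$ ($y{\left(C,D \right)} = \frac{C D - 4}{4} = \frac{-4 + C D}{4} = -1 + \frac{C D}{4}$)
$\left(246 + y{\left(12,6 \right)}\right) \left(-303 + \left(108 - -236\right)\right) = \left(246 - \left(1 - 18\right)\right) \left(-303 + \left(108 - -236\right)\right) = \left(246 + \left(-1 + 18\right)\right) \left(-303 + \left(108 + 236\right)\right) = \left(246 + 17\right) \left(-303 + 344\right) = 263 \cdot 41 = 10783$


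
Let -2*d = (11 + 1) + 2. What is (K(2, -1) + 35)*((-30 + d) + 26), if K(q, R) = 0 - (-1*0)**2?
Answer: -385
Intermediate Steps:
d = -7 (d = -((11 + 1) + 2)/2 = -(12 + 2)/2 = -1/2*14 = -7)
K(q, R) = 0 (K(q, R) = 0 - 1*0**2 = 0 - 1*0 = 0 + 0 = 0)
(K(2, -1) + 35)*((-30 + d) + 26) = (0 + 35)*((-30 - 7) + 26) = 35*(-37 + 26) = 35*(-11) = -385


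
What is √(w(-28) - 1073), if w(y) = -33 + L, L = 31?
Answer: 5*I*√43 ≈ 32.787*I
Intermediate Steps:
w(y) = -2 (w(y) = -33 + 31 = -2)
√(w(-28) - 1073) = √(-2 - 1073) = √(-1075) = 5*I*√43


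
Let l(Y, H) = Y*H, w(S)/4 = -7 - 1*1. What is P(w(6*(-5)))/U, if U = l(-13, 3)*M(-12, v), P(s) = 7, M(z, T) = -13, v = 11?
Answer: 7/507 ≈ 0.013807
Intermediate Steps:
w(S) = -32 (w(S) = 4*(-7 - 1*1) = 4*(-7 - 1) = 4*(-8) = -32)
l(Y, H) = H*Y
U = 507 (U = (3*(-13))*(-13) = -39*(-13) = 507)
P(w(6*(-5)))/U = 7/507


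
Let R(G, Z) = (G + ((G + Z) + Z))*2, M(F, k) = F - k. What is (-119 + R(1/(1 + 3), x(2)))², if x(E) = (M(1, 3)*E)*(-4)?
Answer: 2916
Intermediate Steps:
x(E) = 8*E (x(E) = ((1 - 1*3)*E)*(-4) = ((1 - 3)*E)*(-4) = -2*E*(-4) = 8*E)
R(G, Z) = 4*G + 4*Z (R(G, Z) = (G + (G + 2*Z))*2 = (2*G + 2*Z)*2 = 4*G + 4*Z)
(-119 + R(1/(1 + 3), x(2)))² = (-119 + (4/(1 + 3) + 4*(8*2)))² = (-119 + (4/4 + 4*16))² = (-119 + (4*(¼) + 64))² = (-119 + (1 + 64))² = (-119 + 65)² = (-54)² = 2916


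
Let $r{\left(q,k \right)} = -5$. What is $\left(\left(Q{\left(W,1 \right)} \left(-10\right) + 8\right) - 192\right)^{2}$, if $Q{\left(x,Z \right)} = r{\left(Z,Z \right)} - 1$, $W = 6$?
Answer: $15376$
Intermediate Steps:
$Q{\left(x,Z \right)} = -6$ ($Q{\left(x,Z \right)} = -5 - 1 = -6$)
$\left(\left(Q{\left(W,1 \right)} \left(-10\right) + 8\right) - 192\right)^{2} = \left(\left(\left(-6\right) \left(-10\right) + 8\right) - 192\right)^{2} = \left(\left(60 + 8\right) - 192\right)^{2} = \left(68 - 192\right)^{2} = \left(-124\right)^{2} = 15376$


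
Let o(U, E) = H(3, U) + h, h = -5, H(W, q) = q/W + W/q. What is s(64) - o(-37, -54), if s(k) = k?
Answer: 9037/111 ≈ 81.414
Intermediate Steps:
H(W, q) = W/q + q/W
o(U, E) = -5 + 3/U + U/3 (o(U, E) = (3/U + U/3) - 5 = -5 + 3/U + U/3)
s(64) - o(-37, -54) = 64 - (-5 + 3/(-37) + (⅓)*(-37)) = 64 - (-5 + 3*(-1/37) - 37/3) = 64 - (-5 - 3/37 - 37/3) = 64 - 1*(-1933/111) = 64 + 1933/111 = 9037/111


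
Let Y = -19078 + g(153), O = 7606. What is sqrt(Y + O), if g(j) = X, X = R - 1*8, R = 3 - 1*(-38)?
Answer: 3*I*sqrt(1271) ≈ 106.95*I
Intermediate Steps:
R = 41 (R = 3 + 38 = 41)
X = 33 (X = 41 - 1*8 = 41 - 8 = 33)
g(j) = 33
Y = -19045 (Y = -19078 + 33 = -19045)
sqrt(Y + O) = sqrt(-19045 + 7606) = sqrt(-11439) = 3*I*sqrt(1271)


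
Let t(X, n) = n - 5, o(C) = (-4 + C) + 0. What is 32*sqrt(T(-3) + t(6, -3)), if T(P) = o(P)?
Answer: 32*I*sqrt(15) ≈ 123.94*I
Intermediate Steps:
o(C) = -4 + C
T(P) = -4 + P
t(X, n) = -5 + n
32*sqrt(T(-3) + t(6, -3)) = 32*sqrt((-4 - 3) + (-5 - 3)) = 32*sqrt(-7 - 8) = 32*sqrt(-15) = 32*(I*sqrt(15)) = 32*I*sqrt(15)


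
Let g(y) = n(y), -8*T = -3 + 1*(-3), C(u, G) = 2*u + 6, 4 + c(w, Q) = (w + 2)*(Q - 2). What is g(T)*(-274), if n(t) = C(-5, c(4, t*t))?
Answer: 1096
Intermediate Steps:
c(w, Q) = -4 + (-2 + Q)*(2 + w) (c(w, Q) = -4 + (w + 2)*(Q - 2) = -4 + (2 + w)*(-2 + Q) = -4 + (-2 + Q)*(2 + w))
C(u, G) = 6 + 2*u
n(t) = -4 (n(t) = 6 + 2*(-5) = 6 - 10 = -4)
T = ¾ (T = -(-3 + 1*(-3))/8 = -(-3 - 3)/8 = -⅛*(-6) = ¾ ≈ 0.75000)
g(y) = -4
g(T)*(-274) = -4*(-274) = 1096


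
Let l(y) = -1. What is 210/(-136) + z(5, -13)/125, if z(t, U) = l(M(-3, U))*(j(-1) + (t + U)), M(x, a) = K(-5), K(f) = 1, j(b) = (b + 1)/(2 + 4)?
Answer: -12581/8500 ≈ -1.4801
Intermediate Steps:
j(b) = ⅙ + b/6 (j(b) = (1 + b)/6 = (1 + b)*(⅙) = ⅙ + b/6)
M(x, a) = 1
z(t, U) = -U - t (z(t, U) = -((⅙ + (⅙)*(-1)) + (t + U)) = -((⅙ - ⅙) + (U + t)) = -(0 + (U + t)) = -(U + t) = -U - t)
210/(-136) + z(5, -13)/125 = 210/(-136) + (-1*(-13) - 1*5)/125 = 210*(-1/136) + (13 - 5)*(1/125) = -105/68 + 8*(1/125) = -105/68 + 8/125 = -12581/8500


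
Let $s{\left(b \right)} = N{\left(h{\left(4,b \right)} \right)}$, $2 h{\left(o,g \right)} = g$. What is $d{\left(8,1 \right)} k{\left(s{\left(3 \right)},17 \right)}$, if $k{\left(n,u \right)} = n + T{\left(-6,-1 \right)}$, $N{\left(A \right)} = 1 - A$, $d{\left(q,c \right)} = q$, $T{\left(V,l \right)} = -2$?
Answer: $-20$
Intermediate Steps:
$h{\left(o,g \right)} = \frac{g}{2}$
$s{\left(b \right)} = 1 - \frac{b}{2}$
$k{\left(n,u \right)} = -2 + n$ ($k{\left(n,u \right)} = n - 2 = -2 + n$)
$d{\left(8,1 \right)} k{\left(s{\left(3 \right)},17 \right)} = 8 \left(-2 + \left(1 - \frac{3}{2}\right)\right) = 8 \left(-2 - \frac{1}{2}\right) = 8 \left(- \frac{5}{2}\right) = -20$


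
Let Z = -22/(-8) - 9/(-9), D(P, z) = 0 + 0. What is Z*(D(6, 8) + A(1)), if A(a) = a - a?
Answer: 0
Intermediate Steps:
D(P, z) = 0
A(a) = 0
Z = 15/4 (Z = -22*(-1/8) - 9*(-1/9) = 11/4 + 1 = 15/4 ≈ 3.7500)
Z*(D(6, 8) + A(1)) = 15*(0 + 0)/4 = (15/4)*0 = 0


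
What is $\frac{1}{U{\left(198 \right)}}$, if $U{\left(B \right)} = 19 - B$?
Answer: $- \frac{1}{179} \approx -0.0055866$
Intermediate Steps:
$\frac{1}{U{\left(198 \right)}} = \frac{1}{19 - 198} = \frac{1}{-179} = - \frac{1}{179}$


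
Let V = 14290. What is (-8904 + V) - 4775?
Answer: 611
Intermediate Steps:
(-8904 + V) - 4775 = (-8904 + 14290) - 4775 = 5386 - 4775 = 611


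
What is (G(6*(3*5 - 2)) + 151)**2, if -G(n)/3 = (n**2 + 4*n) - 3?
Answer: 362064784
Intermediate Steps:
G(n) = 9 - 12*n - 3*n**2 (G(n) = -3*((n**2 + 4*n) - 3) = -3*(-3 + n**2 + 4*n) = 9 - 12*n - 3*n**2)
(G(6*(3*5 - 2)) + 151)**2 = ((9 - 72*(3*5 - 2) - 3*36*(3*5 - 2)**2) + 151)**2 = ((9 - 72*(15 - 2) - 3*36*(15 - 2)**2) + 151)**2 = ((9 - 72*13 - 3*(6*13)**2) + 151)**2 = ((9 - 12*78 - 3*78**2) + 151)**2 = ((9 - 936 - 3*6084) + 151)**2 = ((9 - 936 - 18252) + 151)**2 = (-19179 + 151)**2 = (-19028)**2 = 362064784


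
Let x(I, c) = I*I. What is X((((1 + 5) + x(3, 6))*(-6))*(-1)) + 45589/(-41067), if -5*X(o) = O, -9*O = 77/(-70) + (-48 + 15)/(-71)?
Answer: -163898863/145787850 ≈ -1.1242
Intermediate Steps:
x(I, c) = I²
O = 451/6390 (O = -(77/(-70) + (-48 + 15)/(-71))/9 = -(77*(-1/70) - 33*(-1/71))/9 = -(-11/10 + 33/71)/9 = -⅑*(-451/710) = 451/6390 ≈ 0.070579)
X(o) = -451/31950 (X(o) = -⅕*451/6390 = -451/31950)
X((((1 + 5) + x(3, 6))*(-6))*(-1)) + 45589/(-41067) = -451/31950 + 45589/(-41067) = -451/31950 + 45589*(-1/41067) = -451/31950 - 45589/41067 = -163898863/145787850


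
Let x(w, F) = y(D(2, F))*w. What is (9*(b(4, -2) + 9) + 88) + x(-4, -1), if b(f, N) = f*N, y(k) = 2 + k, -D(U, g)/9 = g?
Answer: 53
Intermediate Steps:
D(U, g) = -9*g
x(w, F) = w*(2 - 9*F) (x(w, F) = (2 - 9*F)*w = w*(2 - 9*F))
b(f, N) = N*f
(9*(b(4, -2) + 9) + 88) + x(-4, -1) = (9*(-2*4 + 9) + 88) - 4*(2 - 9*(-1)) = (9*(-8 + 9) + 88) - 4*(2 + 9) = (9*1 + 88) - 4*11 = (9 + 88) - 44 = 97 - 44 = 53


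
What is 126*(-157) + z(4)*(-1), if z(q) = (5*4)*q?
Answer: -19862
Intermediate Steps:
z(q) = 20*q
126*(-157) + z(4)*(-1) = 126*(-157) + (20*4)*(-1) = -19782 + 80*(-1) = -19782 - 80 = -19862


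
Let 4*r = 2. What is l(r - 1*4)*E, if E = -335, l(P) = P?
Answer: 2345/2 ≈ 1172.5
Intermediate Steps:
r = 1/2 (r = (1/4)*2 = 1/2 ≈ 0.50000)
l(r - 1*4)*E = (1/2 - 1*4)*(-335) = (1/2 - 4)*(-335) = -7/2*(-335) = 2345/2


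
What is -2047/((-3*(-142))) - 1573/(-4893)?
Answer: -3115291/694806 ≈ -4.4837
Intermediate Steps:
-2047/((-3*(-142))) - 1573/(-4893) = -2047/426 - 1573*(-1/4893) = -2047*1/426 + 1573/4893 = -2047/426 + 1573/4893 = -3115291/694806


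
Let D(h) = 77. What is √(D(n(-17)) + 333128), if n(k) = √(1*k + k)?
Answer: √333205 ≈ 577.24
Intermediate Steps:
n(k) = √2*√k (n(k) = √(k + k) = √(2*k) = √2*√k)
√(D(n(-17)) + 333128) = √(77 + 333128) = √333205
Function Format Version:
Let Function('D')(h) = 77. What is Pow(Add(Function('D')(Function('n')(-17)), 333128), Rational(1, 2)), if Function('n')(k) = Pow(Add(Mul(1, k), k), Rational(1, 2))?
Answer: Pow(333205, Rational(1, 2)) ≈ 577.24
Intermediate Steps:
Function('n')(k) = Mul(Pow(2, Rational(1, 2)), Pow(k, Rational(1, 2))) (Function('n')(k) = Pow(Add(k, k), Rational(1, 2)) = Pow(Mul(2, k), Rational(1, 2)) = Mul(Pow(2, Rational(1, 2)), Pow(k, Rational(1, 2))))
Pow(Add(Function('D')(Function('n')(-17)), 333128), Rational(1, 2)) = Pow(Add(77, 333128), Rational(1, 2)) = Pow(333205, Rational(1, 2))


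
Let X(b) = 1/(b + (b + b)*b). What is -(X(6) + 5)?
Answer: -391/78 ≈ -5.0128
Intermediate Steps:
X(b) = 1/(b + 2*b²) (X(b) = 1/(b + (2*b)*b) = 1/(b + 2*b²))
-(X(6) + 5) = -(1/(6*(1 + 2*6)) + 5) = -(1/(6*(1 + 12)) + 5) = -((⅙)/13 + 5) = -((⅙)*(1/13) + 5) = -(1/78 + 5) = -1*391/78 = -391/78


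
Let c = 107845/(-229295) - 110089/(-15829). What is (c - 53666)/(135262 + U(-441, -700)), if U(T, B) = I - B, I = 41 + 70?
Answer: -3541050503016/8979607086373 ≈ -0.39434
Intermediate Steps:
c = 427923250/65991101 (c = 107845*(-1/229295) - 110089*(-1/15829) = -21569/45859 + 110089/15829 = 427923250/65991101 ≈ 6.4846)
I = 111
U(T, B) = 111 - B
(c - 53666)/(135262 + U(-441, -700)) = (427923250/65991101 - 53666)/(135262 + (111 - 1*(-700))) = -3541050503016/(65991101*(135262 + (111 + 700))) = -3541050503016/(65991101*(135262 + 811)) = -3541050503016/65991101/136073 = -3541050503016/65991101*1/136073 = -3541050503016/8979607086373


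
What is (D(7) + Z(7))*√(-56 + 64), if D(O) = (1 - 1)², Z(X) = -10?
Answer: -20*√2 ≈ -28.284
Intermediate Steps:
D(O) = 0 (D(O) = 0² = 0)
(D(7) + Z(7))*√(-56 + 64) = (0 - 10)*√(-56 + 64) = -20*√2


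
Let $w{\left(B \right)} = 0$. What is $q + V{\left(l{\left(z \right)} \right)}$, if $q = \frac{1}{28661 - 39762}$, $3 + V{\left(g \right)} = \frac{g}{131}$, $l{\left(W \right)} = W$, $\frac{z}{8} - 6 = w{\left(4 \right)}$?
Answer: $- \frac{3829976}{1454231} \approx -2.6337$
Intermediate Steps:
$z = 48$ ($z = 48 + 8 \cdot 0 = 48 + 0 = 48$)
$V{\left(g \right)} = -3 + \frac{g}{131}$
$q = - \frac{1}{11101}$ ($q = \frac{1}{-11101} = - \frac{1}{11101} \approx -9.0082 \cdot 10^{-5}$)
$q + V{\left(l{\left(z \right)} \right)} = - \frac{1}{11101} + \left(-3 + \frac{1}{131} \cdot 48\right) = - \frac{1}{11101} + \left(-3 + \frac{48}{131}\right) = - \frac{1}{11101} - \frac{345}{131} = - \frac{3829976}{1454231}$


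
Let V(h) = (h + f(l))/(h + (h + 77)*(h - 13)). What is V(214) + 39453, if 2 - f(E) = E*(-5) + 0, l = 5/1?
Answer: 2316088606/58705 ≈ 39453.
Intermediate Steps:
l = 5 (l = 5*1 = 5)
f(E) = 2 + 5*E (f(E) = 2 - (E*(-5) + 0) = 2 - (-5*E + 0) = 2 - (-5)*E = 2 + 5*E)
V(h) = (27 + h)/(h + (-13 + h)*(77 + h)) (V(h) = (h + (2 + 5*5))/(h + (h + 77)*(h - 13)) = (h + (2 + 25))/(h + (77 + h)*(-13 + h)) = (h + 27)/(h + (-13 + h)*(77 + h)) = (27 + h)/(h + (-13 + h)*(77 + h)))
V(214) + 39453 = (27 + 214)/(-1001 + 214**2 + 65*214) + 39453 = 241/(-1001 + 45796 + 13910) + 39453 = 241/58705 + 39453 = 2316088606/58705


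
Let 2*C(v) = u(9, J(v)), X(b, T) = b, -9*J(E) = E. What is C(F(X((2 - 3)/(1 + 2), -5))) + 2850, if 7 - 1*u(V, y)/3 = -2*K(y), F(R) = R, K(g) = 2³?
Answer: 5769/2 ≈ 2884.5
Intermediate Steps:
K(g) = 8
J(E) = -E/9
u(V, y) = 69 (u(V, y) = 21 - (-6)*8 = 21 - 3*(-16) = 21 + 48 = 69)
C(v) = 69/2 (C(v) = (½)*69 = 69/2)
C(F(X((2 - 3)/(1 + 2), -5))) + 2850 = 69/2 + 2850 = 5769/2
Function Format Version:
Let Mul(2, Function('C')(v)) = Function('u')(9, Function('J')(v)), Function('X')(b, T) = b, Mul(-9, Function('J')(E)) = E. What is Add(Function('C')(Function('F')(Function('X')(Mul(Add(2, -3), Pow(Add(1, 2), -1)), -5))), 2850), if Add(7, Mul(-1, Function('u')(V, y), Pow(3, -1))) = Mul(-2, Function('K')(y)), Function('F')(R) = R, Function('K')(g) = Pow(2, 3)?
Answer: Rational(5769, 2) ≈ 2884.5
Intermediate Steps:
Function('K')(g) = 8
Function('J')(E) = Mul(Rational(-1, 9), E)
Function('u')(V, y) = 69 (Function('u')(V, y) = Add(21, Mul(-3, Mul(-2, 8))) = Add(21, Mul(-3, -16)) = Add(21, 48) = 69)
Function('C')(v) = Rational(69, 2) (Function('C')(v) = Mul(Rational(1, 2), 69) = Rational(69, 2))
Add(Function('C')(Function('F')(Function('X')(Mul(Add(2, -3), Pow(Add(1, 2), -1)), -5))), 2850) = Add(Rational(69, 2), 2850) = Rational(5769, 2)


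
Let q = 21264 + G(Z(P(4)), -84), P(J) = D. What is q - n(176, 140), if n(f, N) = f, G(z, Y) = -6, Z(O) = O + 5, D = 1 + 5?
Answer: 21082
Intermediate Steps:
D = 6
P(J) = 6
Z(O) = 5 + O
q = 21258 (q = 21264 - 6 = 21258)
q - n(176, 140) = 21258 - 1*176 = 21258 - 176 = 21082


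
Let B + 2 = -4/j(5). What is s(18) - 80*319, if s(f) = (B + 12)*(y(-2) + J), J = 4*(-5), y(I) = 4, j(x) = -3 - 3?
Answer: -77072/3 ≈ -25691.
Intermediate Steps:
j(x) = -6
J = -20
B = -4/3 (B = -2 - 4/(-6) = -2 - 4*(-1/6) = -2 + 2/3 = -4/3 ≈ -1.3333)
s(f) = -512/3 (s(f) = (-4/3 + 12)*(4 - 20) = (32/3)*(-16) = -512/3)
s(18) - 80*319 = -512/3 - 80*319 = -512/3 - 25520 = -77072/3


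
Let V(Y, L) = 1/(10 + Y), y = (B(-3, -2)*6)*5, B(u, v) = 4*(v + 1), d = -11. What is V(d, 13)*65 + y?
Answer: -185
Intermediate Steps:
B(u, v) = 4 + 4*v (B(u, v) = 4*(1 + v) = 4 + 4*v)
y = -120 (y = ((4 + 4*(-2))*6)*5 = ((4 - 8)*6)*5 = -4*6*5 = -24*5 = -120)
V(d, 13)*65 + y = 65/(10 - 11) - 120 = 65/(-1) - 120 = -1*65 - 120 = -65 - 120 = -185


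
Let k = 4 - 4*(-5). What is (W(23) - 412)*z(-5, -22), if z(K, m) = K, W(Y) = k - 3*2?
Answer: 1970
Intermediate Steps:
k = 24 (k = 4 + 20 = 24)
W(Y) = 18 (W(Y) = 24 - 3*2 = 24 - 6 = 18)
(W(23) - 412)*z(-5, -22) = (18 - 412)*(-5) = -394*(-5) = 1970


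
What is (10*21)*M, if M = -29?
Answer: -6090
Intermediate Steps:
(10*21)*M = (10*21)*(-29) = 210*(-29) = -6090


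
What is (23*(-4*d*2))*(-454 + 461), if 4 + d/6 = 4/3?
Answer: 20608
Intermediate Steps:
d = -16 (d = -24 + 6*(4/3) = -24 + 8 = -16)
(23*(-4*d*2))*(-454 + 461) = (23*(-4*(-16)*2))*(-454 + 461) = (23*(64*2))*7 = (23*128)*7 = 2944*7 = 20608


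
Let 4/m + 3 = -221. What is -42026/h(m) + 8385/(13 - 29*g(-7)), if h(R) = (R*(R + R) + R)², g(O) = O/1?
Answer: -826608831397/5832 ≈ -1.4174e+8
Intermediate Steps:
m = -1/56 (m = 4/(-3 - 221) = 4/(-224) = 4*(-1/224) = -1/56 ≈ -0.017857)
g(O) = O (g(O) = O*1 = O)
h(R) = (R + 2*R²)² (h(R) = (R*(2*R) + R)² = (2*R² + R)² = (R + 2*R²)²)
-42026/h(m) + 8385/(13 - 29*g(-7)) = -42026*3136/(1 + 2*(-1/56))² + 8385/(13 - 29*(-7)) = -42026*3136/(1 - 1/28)² + 8385/(13 + 203) = -42026/((27/28)²/3136) + 8385/216 = -42026/((1/3136)*(729/784)) + 8385*(1/216) = -42026/729/2458624 + 2795/72 = -42026*2458624/729 + 2795/72 = -103326132224/729 + 2795/72 = -826608831397/5832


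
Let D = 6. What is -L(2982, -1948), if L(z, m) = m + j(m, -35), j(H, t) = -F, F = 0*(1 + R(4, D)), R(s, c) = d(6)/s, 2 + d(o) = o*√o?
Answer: 1948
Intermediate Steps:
d(o) = -2 + o^(3/2) (d(o) = -2 + o*√o = -2 + o^(3/2))
R(s, c) = (-2 + 6*√6)/s (R(s, c) = (-2 + 6^(3/2))/s = (-2 + 6*√6)/s)
F = 0 (F = 0*(1 + 2*(-1 + 3*√6)/4) = 0*(1 + 2*(¼)*(-1 + 3*√6)) = 0*(1 + (-½ + 3*√6/2)) = 0*(½ + 3*√6/2) = 0)
j(H, t) = 0 (j(H, t) = -1*0 = 0)
L(z, m) = m (L(z, m) = m + 0 = m)
-L(2982, -1948) = -1*(-1948) = 1948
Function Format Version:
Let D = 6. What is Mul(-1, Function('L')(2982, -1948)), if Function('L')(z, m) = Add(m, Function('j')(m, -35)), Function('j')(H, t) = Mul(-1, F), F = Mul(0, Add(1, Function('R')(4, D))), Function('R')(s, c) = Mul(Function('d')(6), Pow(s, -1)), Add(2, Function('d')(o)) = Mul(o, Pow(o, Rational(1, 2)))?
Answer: 1948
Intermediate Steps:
Function('d')(o) = Add(-2, Pow(o, Rational(3, 2))) (Function('d')(o) = Add(-2, Mul(o, Pow(o, Rational(1, 2)))) = Add(-2, Pow(o, Rational(3, 2))))
Function('R')(s, c) = Mul(Pow(s, -1), Add(-2, Mul(6, Pow(6, Rational(1, 2))))) (Function('R')(s, c) = Mul(Add(-2, Pow(6, Rational(3, 2))), Pow(s, -1)) = Mul(Add(-2, Mul(6, Pow(6, Rational(1, 2)))), Pow(s, -1)) = Mul(Pow(s, -1), Add(-2, Mul(6, Pow(6, Rational(1, 2))))))
F = 0 (F = Mul(0, Add(1, Mul(2, Pow(4, -1), Add(-1, Mul(3, Pow(6, Rational(1, 2))))))) = Mul(0, Add(1, Mul(2, Rational(1, 4), Add(-1, Mul(3, Pow(6, Rational(1, 2))))))) = Mul(0, Add(1, Add(Rational(-1, 2), Mul(Rational(3, 2), Pow(6, Rational(1, 2)))))) = Mul(0, Add(Rational(1, 2), Mul(Rational(3, 2), Pow(6, Rational(1, 2))))) = 0)
Function('j')(H, t) = 0 (Function('j')(H, t) = Mul(-1, 0) = 0)
Function('L')(z, m) = m (Function('L')(z, m) = Add(m, 0) = m)
Mul(-1, Function('L')(2982, -1948)) = Mul(-1, -1948) = 1948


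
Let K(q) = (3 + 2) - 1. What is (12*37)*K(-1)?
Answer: 1776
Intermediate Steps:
K(q) = 4 (K(q) = 5 - 1 = 4)
(12*37)*K(-1) = (12*37)*4 = 444*4 = 1776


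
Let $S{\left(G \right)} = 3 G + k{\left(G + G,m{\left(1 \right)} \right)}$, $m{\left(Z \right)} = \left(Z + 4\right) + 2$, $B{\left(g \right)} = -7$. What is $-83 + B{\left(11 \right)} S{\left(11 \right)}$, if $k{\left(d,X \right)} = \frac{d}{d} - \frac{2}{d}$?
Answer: $- \frac{3524}{11} \approx -320.36$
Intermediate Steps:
$m{\left(Z \right)} = 6 + Z$ ($m{\left(Z \right)} = \left(4 + Z\right) + 2 = 6 + Z$)
$k{\left(d,X \right)} = 1 - \frac{2}{d}$
$S{\left(G \right)} = 3 G + \frac{-2 + 2 G}{2 G}$ ($S{\left(G \right)} = 3 G + \frac{-2 + \left(G + G\right)}{G + G} = 3 G + \frac{-2 + 2 G}{2 G}$)
$-83 + B{\left(11 \right)} S{\left(11 \right)} = -83 - 7 \left(1 - \frac{1}{11} + 3 \cdot 11\right) = -83 - 7 \left(1 - \frac{1}{11} + 33\right) = -83 - \frac{2611}{11} = - \frac{3524}{11}$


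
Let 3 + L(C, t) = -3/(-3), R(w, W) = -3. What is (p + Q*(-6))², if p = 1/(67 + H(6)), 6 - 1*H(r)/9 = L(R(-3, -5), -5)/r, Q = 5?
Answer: 13830961/15376 ≈ 899.52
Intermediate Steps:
L(C, t) = -2 (L(C, t) = -3 - 3/(-3) = -3 - 3*(-⅓) = -3 + 1 = -2)
H(r) = 54 + 18/r (H(r) = 54 - (-18)/r = 54 + 18/r)
p = 1/124 (p = 1/(67 + (54 + 18/6)) = 1/(67 + (54 + 18*(⅙))) = 1/(67 + (54 + 3)) = 1/(67 + 57) = 1/124 ≈ 0.0080645)
(p + Q*(-6))² = (1/124 + 5*(-6))² = (1/124 - 30)² = (-3719/124)² = 13830961/15376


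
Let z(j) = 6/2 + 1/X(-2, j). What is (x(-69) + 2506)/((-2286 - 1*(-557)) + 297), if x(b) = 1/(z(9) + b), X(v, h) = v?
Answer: -41662/23807 ≈ -1.7500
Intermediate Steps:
z(j) = 5/2 (z(j) = 6/2 + 1/(-2) = 6*(½) + 1*(-½) = 3 - ½ = 5/2)
x(b) = 1/(5/2 + b)
(x(-69) + 2506)/((-2286 - 1*(-557)) + 297) = (2/(5 + 2*(-69)) + 2506)/((-2286 - 1*(-557)) + 297) = (2/(5 - 138) + 2506)/((-2286 + 557) + 297) = (2/(-133) + 2506)/(-1729 + 297) = (2*(-1/133) + 2506)/(-1432) = (-2/133 + 2506)*(-1/1432) = (333296/133)*(-1/1432) = -41662/23807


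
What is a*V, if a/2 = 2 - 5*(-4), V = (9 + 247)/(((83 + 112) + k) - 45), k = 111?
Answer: 11264/261 ≈ 43.157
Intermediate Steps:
V = 256/261 (V = (9 + 247)/(((83 + 112) + 111) - 45) = 256/((195 + 111) - 45) = 256/(306 - 45) = 256/261 ≈ 0.98084)
a = 44 (a = 2*(2 - 5*(-4)) = 2*(2 + 20) = 2*22 = 44)
a*V = 44*(256/261) = 11264/261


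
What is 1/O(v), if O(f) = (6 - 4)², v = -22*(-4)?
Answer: ¼ ≈ 0.25000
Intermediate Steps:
v = 88
O(f) = 4 (O(f) = 2² = 4)
1/O(v) = 1/4 = ¼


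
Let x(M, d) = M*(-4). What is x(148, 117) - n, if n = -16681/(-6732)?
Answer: -4002025/6732 ≈ -594.48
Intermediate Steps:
x(M, d) = -4*M
n = 16681/6732 (n = -16681*(-1/6732) = 16681/6732 ≈ 2.4779)
x(148, 117) - n = -4*148 - 1*16681/6732 = -592 - 16681/6732 = -4002025/6732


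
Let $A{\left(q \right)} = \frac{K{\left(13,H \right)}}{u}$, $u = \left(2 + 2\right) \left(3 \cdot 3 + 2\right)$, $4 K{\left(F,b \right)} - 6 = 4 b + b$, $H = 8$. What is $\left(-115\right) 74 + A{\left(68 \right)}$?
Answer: $- \frac{748857}{88} \approx -8509.7$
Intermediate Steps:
$K{\left(F,b \right)} = \frac{3}{2} + \frac{5 b}{4}$ ($K{\left(F,b \right)} = \frac{3}{2} + \frac{4 b + b}{4} = \frac{3}{2} + \frac{5 b}{4}$)
$u = 44$ ($u = 4 \left(9 + 2\right) = 4 \cdot 11 = 44$)
$A{\left(q \right)} = \frac{23}{88}$ ($A{\left(q \right)} = \frac{\frac{3}{2} + \frac{5}{4} \cdot 8}{44} = \left(\frac{3}{2} + 10\right) \frac{1}{44} = \frac{23}{2} \cdot \frac{1}{44} = \frac{23}{88}$)
$\left(-115\right) 74 + A{\left(68 \right)} = \left(-115\right) 74 + \frac{23}{88} = -8510 + \frac{23}{88} = - \frac{748857}{88}$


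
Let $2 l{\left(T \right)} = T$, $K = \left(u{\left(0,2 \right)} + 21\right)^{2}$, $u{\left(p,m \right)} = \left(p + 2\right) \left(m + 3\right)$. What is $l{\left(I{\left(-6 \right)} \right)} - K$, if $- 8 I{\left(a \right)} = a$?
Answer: $- \frac{7685}{8} \approx -960.63$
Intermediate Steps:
$u{\left(p,m \right)} = \left(2 + p\right) \left(3 + m\right)$
$I{\left(a \right)} = - \frac{a}{8}$
$K = 961$ ($K = \left(\left(6 + 2 \cdot 2 + 3 \cdot 0 + 2 \cdot 0\right) + 21\right)^{2} = \left(\left(6 + 4 + 0 + 0\right) + 21\right)^{2} = \left(10 + 21\right)^{2} = 31^{2} = 961$)
$l{\left(T \right)} = \frac{T}{2}$
$l{\left(I{\left(-6 \right)} \right)} - K = \frac{\left(- \frac{1}{8}\right) \left(-6\right)}{2} - 961 = \frac{1}{2} \cdot \frac{3}{4} - 961 = \frac{3}{8} - 961 = - \frac{7685}{8}$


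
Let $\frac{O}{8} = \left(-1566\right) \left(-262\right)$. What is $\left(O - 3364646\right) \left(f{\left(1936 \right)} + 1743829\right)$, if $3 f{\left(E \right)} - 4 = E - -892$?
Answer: $-143612265630$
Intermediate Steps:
$f{\left(E \right)} = \frac{896}{3} + \frac{E}{3}$ ($f{\left(E \right)} = \frac{4}{3} + \frac{E - -892}{3} = \frac{4}{3} + \frac{E + 892}{3} = \frac{4}{3} + \frac{892 + E}{3} = \frac{4}{3} + \left(\frac{892}{3} + \frac{E}{3}\right) = \frac{896}{3} + \frac{E}{3}$)
$O = 3282336$ ($O = 8 \left(\left(-1566\right) \left(-262\right)\right) = 8 \cdot 410292 = 3282336$)
$\left(O - 3364646\right) \left(f{\left(1936 \right)} + 1743829\right) = \left(3282336 - 3364646\right) \left(\left(\frac{896}{3} + \frac{1}{3} \cdot 1936\right) + 1743829\right) = - 82310 \left(\left(\frac{896}{3} + \frac{1936}{3}\right) + 1743829\right) = - 82310 \left(944 + 1743829\right) = \left(-82310\right) 1744773 = -143612265630$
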